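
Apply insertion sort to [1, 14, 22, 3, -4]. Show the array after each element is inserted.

First element 1 is already 'sorted'
Insert 14: shifted 0 elements -> [1, 14, 22, 3, -4]
Insert 22: shifted 0 elements -> [1, 14, 22, 3, -4]
Insert 3: shifted 2 elements -> [1, 3, 14, 22, -4]
Insert -4: shifted 4 elements -> [-4, 1, 3, 14, 22]


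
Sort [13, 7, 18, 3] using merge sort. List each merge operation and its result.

Divide and conquer:
  Merge [13] + [7] -> [7, 13]
  Merge [18] + [3] -> [3, 18]
  Merge [7, 13] + [3, 18] -> [3, 7, 13, 18]


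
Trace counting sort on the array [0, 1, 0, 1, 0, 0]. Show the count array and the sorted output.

Count array: [4, 2]
(count[i] = number of elements equal to i)
Cumulative count: [4, 6]
Sorted: [0, 0, 0, 0, 1, 1]


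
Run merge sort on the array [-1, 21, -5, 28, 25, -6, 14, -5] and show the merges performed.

Divide and conquer:
  Merge [-1] + [21] -> [-1, 21]
  Merge [-5] + [28] -> [-5, 28]
  Merge [-1, 21] + [-5, 28] -> [-5, -1, 21, 28]
  Merge [25] + [-6] -> [-6, 25]
  Merge [14] + [-5] -> [-5, 14]
  Merge [-6, 25] + [-5, 14] -> [-6, -5, 14, 25]
  Merge [-5, -1, 21, 28] + [-6, -5, 14, 25] -> [-6, -5, -5, -1, 14, 21, 25, 28]


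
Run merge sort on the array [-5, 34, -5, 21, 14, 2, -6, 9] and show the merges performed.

Divide and conquer:
  Merge [-5] + [34] -> [-5, 34]
  Merge [-5] + [21] -> [-5, 21]
  Merge [-5, 34] + [-5, 21] -> [-5, -5, 21, 34]
  Merge [14] + [2] -> [2, 14]
  Merge [-6] + [9] -> [-6, 9]
  Merge [2, 14] + [-6, 9] -> [-6, 2, 9, 14]
  Merge [-5, -5, 21, 34] + [-6, 2, 9, 14] -> [-6, -5, -5, 2, 9, 14, 21, 34]


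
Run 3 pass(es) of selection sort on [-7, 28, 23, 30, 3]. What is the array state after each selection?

Pass 1: Select minimum -7 at index 0, swap -> [-7, 28, 23, 30, 3]
Pass 2: Select minimum 3 at index 4, swap -> [-7, 3, 23, 30, 28]
Pass 3: Select minimum 23 at index 2, swap -> [-7, 3, 23, 30, 28]


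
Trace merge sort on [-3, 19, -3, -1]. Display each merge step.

Divide and conquer:
  Merge [-3] + [19] -> [-3, 19]
  Merge [-3] + [-1] -> [-3, -1]
  Merge [-3, 19] + [-3, -1] -> [-3, -3, -1, 19]


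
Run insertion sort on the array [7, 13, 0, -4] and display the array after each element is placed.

First element 7 is already 'sorted'
Insert 13: shifted 0 elements -> [7, 13, 0, -4]
Insert 0: shifted 2 elements -> [0, 7, 13, -4]
Insert -4: shifted 3 elements -> [-4, 0, 7, 13]


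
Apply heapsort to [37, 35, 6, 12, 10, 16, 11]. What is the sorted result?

Build heap: [37, 35, 16, 12, 10, 6, 11]
Extract 37: [35, 12, 16, 11, 10, 6, 37]
Extract 35: [16, 12, 6, 11, 10, 35, 37]
Extract 16: [12, 11, 6, 10, 16, 35, 37]
Extract 12: [11, 10, 6, 12, 16, 35, 37]
Extract 11: [10, 6, 11, 12, 16, 35, 37]
Extract 10: [6, 10, 11, 12, 16, 35, 37]


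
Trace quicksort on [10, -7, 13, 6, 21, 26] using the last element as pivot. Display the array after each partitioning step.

Partition 1: pivot=26 at index 5 -> [10, -7, 13, 6, 21, 26]
Partition 2: pivot=21 at index 4 -> [10, -7, 13, 6, 21, 26]
Partition 3: pivot=6 at index 1 -> [-7, 6, 13, 10, 21, 26]
Partition 4: pivot=10 at index 2 -> [-7, 6, 10, 13, 21, 26]


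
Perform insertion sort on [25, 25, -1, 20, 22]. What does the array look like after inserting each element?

First element 25 is already 'sorted'
Insert 25: shifted 0 elements -> [25, 25, -1, 20, 22]
Insert -1: shifted 2 elements -> [-1, 25, 25, 20, 22]
Insert 20: shifted 2 elements -> [-1, 20, 25, 25, 22]
Insert 22: shifted 2 elements -> [-1, 20, 22, 25, 25]


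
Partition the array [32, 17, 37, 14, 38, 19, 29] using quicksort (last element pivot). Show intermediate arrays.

Partition 1: pivot=29 at index 3 -> [17, 14, 19, 29, 38, 37, 32]
Partition 2: pivot=19 at index 2 -> [17, 14, 19, 29, 38, 37, 32]
Partition 3: pivot=14 at index 0 -> [14, 17, 19, 29, 38, 37, 32]
Partition 4: pivot=32 at index 4 -> [14, 17, 19, 29, 32, 37, 38]
Partition 5: pivot=38 at index 6 -> [14, 17, 19, 29, 32, 37, 38]


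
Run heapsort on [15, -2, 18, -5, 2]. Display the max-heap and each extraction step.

Build heap: [18, 2, 15, -5, -2]
Extract 18: [15, 2, -2, -5, 18]
Extract 15: [2, -5, -2, 15, 18]
Extract 2: [-2, -5, 2, 15, 18]
Extract -2: [-5, -2, 2, 15, 18]


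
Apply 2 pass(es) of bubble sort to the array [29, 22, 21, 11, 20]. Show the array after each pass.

After pass 1: [22, 21, 11, 20, 29] (4 swaps)
After pass 2: [21, 11, 20, 22, 29] (3 swaps)
Total swaps: 7


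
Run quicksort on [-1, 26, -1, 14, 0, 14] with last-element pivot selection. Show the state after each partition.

Partition 1: pivot=14 at index 4 -> [-1, -1, 14, 0, 14, 26]
Partition 2: pivot=0 at index 2 -> [-1, -1, 0, 14, 14, 26]
Partition 3: pivot=-1 at index 1 -> [-1, -1, 0, 14, 14, 26]


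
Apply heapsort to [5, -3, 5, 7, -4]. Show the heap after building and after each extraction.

Build heap: [7, 5, 5, -3, -4]
Extract 7: [5, -3, 5, -4, 7]
Extract 5: [5, -3, -4, 5, 7]
Extract 5: [-3, -4, 5, 5, 7]
Extract -3: [-4, -3, 5, 5, 7]


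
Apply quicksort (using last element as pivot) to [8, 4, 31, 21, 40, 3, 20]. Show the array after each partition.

Partition 1: pivot=20 at index 3 -> [8, 4, 3, 20, 40, 31, 21]
Partition 2: pivot=3 at index 0 -> [3, 4, 8, 20, 40, 31, 21]
Partition 3: pivot=8 at index 2 -> [3, 4, 8, 20, 40, 31, 21]
Partition 4: pivot=21 at index 4 -> [3, 4, 8, 20, 21, 31, 40]
Partition 5: pivot=40 at index 6 -> [3, 4, 8, 20, 21, 31, 40]


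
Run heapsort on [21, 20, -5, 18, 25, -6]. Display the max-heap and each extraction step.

Build heap: [25, 21, -5, 18, 20, -6]
Extract 25: [21, 20, -5, 18, -6, 25]
Extract 21: [20, 18, -5, -6, 21, 25]
Extract 20: [18, -6, -5, 20, 21, 25]
Extract 18: [-5, -6, 18, 20, 21, 25]
Extract -5: [-6, -5, 18, 20, 21, 25]


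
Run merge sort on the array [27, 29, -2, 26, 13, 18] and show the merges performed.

Divide and conquer:
  Merge [29] + [-2] -> [-2, 29]
  Merge [27] + [-2, 29] -> [-2, 27, 29]
  Merge [13] + [18] -> [13, 18]
  Merge [26] + [13, 18] -> [13, 18, 26]
  Merge [-2, 27, 29] + [13, 18, 26] -> [-2, 13, 18, 26, 27, 29]


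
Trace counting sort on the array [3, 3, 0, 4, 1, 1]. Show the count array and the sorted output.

Count array: [1, 2, 0, 2, 1]
(count[i] = number of elements equal to i)
Cumulative count: [1, 3, 3, 5, 6]
Sorted: [0, 1, 1, 3, 3, 4]


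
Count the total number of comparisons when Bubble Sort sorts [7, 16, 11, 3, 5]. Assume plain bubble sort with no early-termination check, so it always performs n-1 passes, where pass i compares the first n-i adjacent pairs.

Pass 1: compare adjacent pairs (0,1)..(3,4) = 4 comparison(s), 3 swap(s) -> [7, 11, 3, 5, 16]
Pass 2: compare adjacent pairs (0,1)..(2,3) = 3 comparison(s), 2 swap(s) -> [7, 3, 5, 11, 16]
Pass 3: compare adjacent pairs (0,1)..(1,2) = 2 comparison(s), 2 swap(s) -> [3, 5, 7, 11, 16]
Pass 4: compare adjacent pairs (0,1)..(0,1) = 1 comparison(s), 0 swap(s) -> [3, 5, 7, 11, 16]
Total comparisons: 4 + 3 + 2 + 1 = 10


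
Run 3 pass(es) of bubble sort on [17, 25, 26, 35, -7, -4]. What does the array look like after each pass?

After pass 1: [17, 25, 26, -7, -4, 35] (2 swaps)
After pass 2: [17, 25, -7, -4, 26, 35] (2 swaps)
After pass 3: [17, -7, -4, 25, 26, 35] (2 swaps)
Total swaps: 6


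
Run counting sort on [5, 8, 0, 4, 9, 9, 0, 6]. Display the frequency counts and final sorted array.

Count array: [2, 0, 0, 0, 1, 1, 1, 0, 1, 2]
(count[i] = number of elements equal to i)
Cumulative count: [2, 2, 2, 2, 3, 4, 5, 5, 6, 8]
Sorted: [0, 0, 4, 5, 6, 8, 9, 9]


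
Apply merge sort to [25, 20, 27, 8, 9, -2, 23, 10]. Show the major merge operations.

Divide and conquer:
  Merge [25] + [20] -> [20, 25]
  Merge [27] + [8] -> [8, 27]
  Merge [20, 25] + [8, 27] -> [8, 20, 25, 27]
  Merge [9] + [-2] -> [-2, 9]
  Merge [23] + [10] -> [10, 23]
  Merge [-2, 9] + [10, 23] -> [-2, 9, 10, 23]
  Merge [8, 20, 25, 27] + [-2, 9, 10, 23] -> [-2, 8, 9, 10, 20, 23, 25, 27]


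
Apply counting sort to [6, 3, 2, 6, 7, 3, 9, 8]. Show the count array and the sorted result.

Count array: [0, 0, 1, 2, 0, 0, 2, 1, 1, 1]
(count[i] = number of elements equal to i)
Cumulative count: [0, 0, 1, 3, 3, 3, 5, 6, 7, 8]
Sorted: [2, 3, 3, 6, 6, 7, 8, 9]


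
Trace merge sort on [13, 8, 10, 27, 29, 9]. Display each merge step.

Divide and conquer:
  Merge [8] + [10] -> [8, 10]
  Merge [13] + [8, 10] -> [8, 10, 13]
  Merge [29] + [9] -> [9, 29]
  Merge [27] + [9, 29] -> [9, 27, 29]
  Merge [8, 10, 13] + [9, 27, 29] -> [8, 9, 10, 13, 27, 29]


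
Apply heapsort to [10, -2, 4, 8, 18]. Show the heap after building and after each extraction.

Build heap: [18, 10, 4, 8, -2]
Extract 18: [10, 8, 4, -2, 18]
Extract 10: [8, -2, 4, 10, 18]
Extract 8: [4, -2, 8, 10, 18]
Extract 4: [-2, 4, 8, 10, 18]


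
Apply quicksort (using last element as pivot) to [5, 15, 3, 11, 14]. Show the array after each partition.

Partition 1: pivot=14 at index 3 -> [5, 3, 11, 14, 15]
Partition 2: pivot=11 at index 2 -> [5, 3, 11, 14, 15]
Partition 3: pivot=3 at index 0 -> [3, 5, 11, 14, 15]


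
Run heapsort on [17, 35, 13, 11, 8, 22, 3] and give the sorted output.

Build heap: [35, 17, 22, 11, 8, 13, 3]
Extract 35: [22, 17, 13, 11, 8, 3, 35]
Extract 22: [17, 11, 13, 3, 8, 22, 35]
Extract 17: [13, 11, 8, 3, 17, 22, 35]
Extract 13: [11, 3, 8, 13, 17, 22, 35]
Extract 11: [8, 3, 11, 13, 17, 22, 35]
Extract 8: [3, 8, 11, 13, 17, 22, 35]


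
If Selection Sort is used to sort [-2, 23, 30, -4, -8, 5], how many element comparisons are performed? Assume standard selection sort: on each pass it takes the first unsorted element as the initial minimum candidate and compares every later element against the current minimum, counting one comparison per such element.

Pass 1: scan indices 1..5 for the minimum = 5 comparison(s); min is -8, place at index 0 -> [-8, 23, 30, -4, -2, 5]
Pass 2: scan indices 2..5 for the minimum = 4 comparison(s); min is -4, place at index 1 -> [-8, -4, 30, 23, -2, 5]
Pass 3: scan indices 3..5 for the minimum = 3 comparison(s); min is -2, place at index 2 -> [-8, -4, -2, 23, 30, 5]
Pass 4: scan indices 4..5 for the minimum = 2 comparison(s); min is 5, place at index 3 -> [-8, -4, -2, 5, 30, 23]
Pass 5: scan indices 5..5 for the minimum = 1 comparison(s); min is 23, place at index 4 -> [-8, -4, -2, 5, 23, 30]
Selection sort always scans the whole unsorted suffix, so the count is (n-1) + (n-2) + ... + 1 = n(n-1)/2 = 6*5/2 = 15 regardless of the input order.
Total comparisons: 5 + 4 + 3 + 2 + 1 = 15


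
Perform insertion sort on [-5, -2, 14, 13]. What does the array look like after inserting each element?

First element -5 is already 'sorted'
Insert -2: shifted 0 elements -> [-5, -2, 14, 13]
Insert 14: shifted 0 elements -> [-5, -2, 14, 13]
Insert 13: shifted 1 elements -> [-5, -2, 13, 14]


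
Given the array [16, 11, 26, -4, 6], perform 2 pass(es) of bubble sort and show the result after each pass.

After pass 1: [11, 16, -4, 6, 26] (3 swaps)
After pass 2: [11, -4, 6, 16, 26] (2 swaps)
Total swaps: 5


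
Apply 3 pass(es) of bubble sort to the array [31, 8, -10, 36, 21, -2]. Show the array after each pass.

After pass 1: [8, -10, 31, 21, -2, 36] (4 swaps)
After pass 2: [-10, 8, 21, -2, 31, 36] (3 swaps)
After pass 3: [-10, 8, -2, 21, 31, 36] (1 swaps)
Total swaps: 8


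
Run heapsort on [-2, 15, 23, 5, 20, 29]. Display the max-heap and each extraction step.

Build heap: [29, 20, 23, 5, 15, -2]
Extract 29: [23, 20, -2, 5, 15, 29]
Extract 23: [20, 15, -2, 5, 23, 29]
Extract 20: [15, 5, -2, 20, 23, 29]
Extract 15: [5, -2, 15, 20, 23, 29]
Extract 5: [-2, 5, 15, 20, 23, 29]


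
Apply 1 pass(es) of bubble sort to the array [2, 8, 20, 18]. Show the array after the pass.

After pass 1: [2, 8, 18, 20] (1 swaps)
Total swaps: 1


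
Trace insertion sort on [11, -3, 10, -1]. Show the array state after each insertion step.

First element 11 is already 'sorted'
Insert -3: shifted 1 elements -> [-3, 11, 10, -1]
Insert 10: shifted 1 elements -> [-3, 10, 11, -1]
Insert -1: shifted 2 elements -> [-3, -1, 10, 11]


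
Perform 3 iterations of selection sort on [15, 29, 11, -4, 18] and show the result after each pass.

Pass 1: Select minimum -4 at index 3, swap -> [-4, 29, 11, 15, 18]
Pass 2: Select minimum 11 at index 2, swap -> [-4, 11, 29, 15, 18]
Pass 3: Select minimum 15 at index 3, swap -> [-4, 11, 15, 29, 18]


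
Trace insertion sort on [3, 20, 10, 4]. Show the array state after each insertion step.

First element 3 is already 'sorted'
Insert 20: shifted 0 elements -> [3, 20, 10, 4]
Insert 10: shifted 1 elements -> [3, 10, 20, 4]
Insert 4: shifted 2 elements -> [3, 4, 10, 20]


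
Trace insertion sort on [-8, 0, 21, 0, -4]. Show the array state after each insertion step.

First element -8 is already 'sorted'
Insert 0: shifted 0 elements -> [-8, 0, 21, 0, -4]
Insert 21: shifted 0 elements -> [-8, 0, 21, 0, -4]
Insert 0: shifted 1 elements -> [-8, 0, 0, 21, -4]
Insert -4: shifted 3 elements -> [-8, -4, 0, 0, 21]


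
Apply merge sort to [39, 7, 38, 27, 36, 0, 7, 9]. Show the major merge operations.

Divide and conquer:
  Merge [39] + [7] -> [7, 39]
  Merge [38] + [27] -> [27, 38]
  Merge [7, 39] + [27, 38] -> [7, 27, 38, 39]
  Merge [36] + [0] -> [0, 36]
  Merge [7] + [9] -> [7, 9]
  Merge [0, 36] + [7, 9] -> [0, 7, 9, 36]
  Merge [7, 27, 38, 39] + [0, 7, 9, 36] -> [0, 7, 7, 9, 27, 36, 38, 39]


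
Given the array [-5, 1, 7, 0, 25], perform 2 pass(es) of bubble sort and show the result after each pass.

After pass 1: [-5, 1, 0, 7, 25] (1 swaps)
After pass 2: [-5, 0, 1, 7, 25] (1 swaps)
Total swaps: 2


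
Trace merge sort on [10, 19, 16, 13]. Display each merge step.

Divide and conquer:
  Merge [10] + [19] -> [10, 19]
  Merge [16] + [13] -> [13, 16]
  Merge [10, 19] + [13, 16] -> [10, 13, 16, 19]


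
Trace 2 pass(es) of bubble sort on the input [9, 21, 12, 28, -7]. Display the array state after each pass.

After pass 1: [9, 12, 21, -7, 28] (2 swaps)
After pass 2: [9, 12, -7, 21, 28] (1 swaps)
Total swaps: 3


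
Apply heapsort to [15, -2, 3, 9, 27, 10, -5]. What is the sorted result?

Build heap: [27, 15, 10, 9, -2, 3, -5]
Extract 27: [15, 9, 10, -5, -2, 3, 27]
Extract 15: [10, 9, 3, -5, -2, 15, 27]
Extract 10: [9, -2, 3, -5, 10, 15, 27]
Extract 9: [3, -2, -5, 9, 10, 15, 27]
Extract 3: [-2, -5, 3, 9, 10, 15, 27]
Extract -2: [-5, -2, 3, 9, 10, 15, 27]


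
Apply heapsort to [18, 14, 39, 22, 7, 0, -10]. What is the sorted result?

Build heap: [39, 22, 18, 14, 7, 0, -10]
Extract 39: [22, 14, 18, -10, 7, 0, 39]
Extract 22: [18, 14, 0, -10, 7, 22, 39]
Extract 18: [14, 7, 0, -10, 18, 22, 39]
Extract 14: [7, -10, 0, 14, 18, 22, 39]
Extract 7: [0, -10, 7, 14, 18, 22, 39]
Extract 0: [-10, 0, 7, 14, 18, 22, 39]


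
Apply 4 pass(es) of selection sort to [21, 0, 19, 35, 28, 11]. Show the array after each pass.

Pass 1: Select minimum 0 at index 1, swap -> [0, 21, 19, 35, 28, 11]
Pass 2: Select minimum 11 at index 5, swap -> [0, 11, 19, 35, 28, 21]
Pass 3: Select minimum 19 at index 2, swap -> [0, 11, 19, 35, 28, 21]
Pass 4: Select minimum 21 at index 5, swap -> [0, 11, 19, 21, 28, 35]


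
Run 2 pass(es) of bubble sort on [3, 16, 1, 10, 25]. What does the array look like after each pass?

After pass 1: [3, 1, 10, 16, 25] (2 swaps)
After pass 2: [1, 3, 10, 16, 25] (1 swaps)
Total swaps: 3


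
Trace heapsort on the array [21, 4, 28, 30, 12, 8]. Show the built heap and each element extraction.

Build heap: [30, 21, 28, 4, 12, 8]
Extract 30: [28, 21, 8, 4, 12, 30]
Extract 28: [21, 12, 8, 4, 28, 30]
Extract 21: [12, 4, 8, 21, 28, 30]
Extract 12: [8, 4, 12, 21, 28, 30]
Extract 8: [4, 8, 12, 21, 28, 30]


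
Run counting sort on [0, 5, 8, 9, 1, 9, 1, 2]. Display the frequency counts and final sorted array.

Count array: [1, 2, 1, 0, 0, 1, 0, 0, 1, 2]
(count[i] = number of elements equal to i)
Cumulative count: [1, 3, 4, 4, 4, 5, 5, 5, 6, 8]
Sorted: [0, 1, 1, 2, 5, 8, 9, 9]


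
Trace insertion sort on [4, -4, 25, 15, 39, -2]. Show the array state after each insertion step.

First element 4 is already 'sorted'
Insert -4: shifted 1 elements -> [-4, 4, 25, 15, 39, -2]
Insert 25: shifted 0 elements -> [-4, 4, 25, 15, 39, -2]
Insert 15: shifted 1 elements -> [-4, 4, 15, 25, 39, -2]
Insert 39: shifted 0 elements -> [-4, 4, 15, 25, 39, -2]
Insert -2: shifted 4 elements -> [-4, -2, 4, 15, 25, 39]


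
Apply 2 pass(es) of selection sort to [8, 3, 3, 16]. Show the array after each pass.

Pass 1: Select minimum 3 at index 1, swap -> [3, 8, 3, 16]
Pass 2: Select minimum 3 at index 2, swap -> [3, 3, 8, 16]


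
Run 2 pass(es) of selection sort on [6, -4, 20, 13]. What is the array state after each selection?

Pass 1: Select minimum -4 at index 1, swap -> [-4, 6, 20, 13]
Pass 2: Select minimum 6 at index 1, swap -> [-4, 6, 20, 13]


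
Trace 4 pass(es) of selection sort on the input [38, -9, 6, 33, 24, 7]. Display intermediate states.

Pass 1: Select minimum -9 at index 1, swap -> [-9, 38, 6, 33, 24, 7]
Pass 2: Select minimum 6 at index 2, swap -> [-9, 6, 38, 33, 24, 7]
Pass 3: Select minimum 7 at index 5, swap -> [-9, 6, 7, 33, 24, 38]
Pass 4: Select minimum 24 at index 4, swap -> [-9, 6, 7, 24, 33, 38]


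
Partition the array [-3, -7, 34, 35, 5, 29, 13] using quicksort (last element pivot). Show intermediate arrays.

Partition 1: pivot=13 at index 3 -> [-3, -7, 5, 13, 34, 29, 35]
Partition 2: pivot=5 at index 2 -> [-3, -7, 5, 13, 34, 29, 35]
Partition 3: pivot=-7 at index 0 -> [-7, -3, 5, 13, 34, 29, 35]
Partition 4: pivot=35 at index 6 -> [-7, -3, 5, 13, 34, 29, 35]
Partition 5: pivot=29 at index 4 -> [-7, -3, 5, 13, 29, 34, 35]


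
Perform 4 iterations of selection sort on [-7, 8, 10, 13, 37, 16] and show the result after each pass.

Pass 1: Select minimum -7 at index 0, swap -> [-7, 8, 10, 13, 37, 16]
Pass 2: Select minimum 8 at index 1, swap -> [-7, 8, 10, 13, 37, 16]
Pass 3: Select minimum 10 at index 2, swap -> [-7, 8, 10, 13, 37, 16]
Pass 4: Select minimum 13 at index 3, swap -> [-7, 8, 10, 13, 37, 16]


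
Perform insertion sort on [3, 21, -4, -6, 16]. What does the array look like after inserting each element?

First element 3 is already 'sorted'
Insert 21: shifted 0 elements -> [3, 21, -4, -6, 16]
Insert -4: shifted 2 elements -> [-4, 3, 21, -6, 16]
Insert -6: shifted 3 elements -> [-6, -4, 3, 21, 16]
Insert 16: shifted 1 elements -> [-6, -4, 3, 16, 21]


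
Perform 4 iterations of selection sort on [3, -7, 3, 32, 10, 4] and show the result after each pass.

Pass 1: Select minimum -7 at index 1, swap -> [-7, 3, 3, 32, 10, 4]
Pass 2: Select minimum 3 at index 1, swap -> [-7, 3, 3, 32, 10, 4]
Pass 3: Select minimum 3 at index 2, swap -> [-7, 3, 3, 32, 10, 4]
Pass 4: Select minimum 4 at index 5, swap -> [-7, 3, 3, 4, 10, 32]


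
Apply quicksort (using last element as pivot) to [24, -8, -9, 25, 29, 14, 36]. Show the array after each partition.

Partition 1: pivot=36 at index 6 -> [24, -8, -9, 25, 29, 14, 36]
Partition 2: pivot=14 at index 2 -> [-8, -9, 14, 25, 29, 24, 36]
Partition 3: pivot=-9 at index 0 -> [-9, -8, 14, 25, 29, 24, 36]
Partition 4: pivot=24 at index 3 -> [-9, -8, 14, 24, 29, 25, 36]
Partition 5: pivot=25 at index 4 -> [-9, -8, 14, 24, 25, 29, 36]


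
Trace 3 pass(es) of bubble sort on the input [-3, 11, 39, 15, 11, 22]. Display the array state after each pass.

After pass 1: [-3, 11, 15, 11, 22, 39] (3 swaps)
After pass 2: [-3, 11, 11, 15, 22, 39] (1 swaps)
After pass 3: [-3, 11, 11, 15, 22, 39] (0 swaps)
Total swaps: 4


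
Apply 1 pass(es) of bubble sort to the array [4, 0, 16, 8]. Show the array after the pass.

After pass 1: [0, 4, 8, 16] (2 swaps)
Total swaps: 2


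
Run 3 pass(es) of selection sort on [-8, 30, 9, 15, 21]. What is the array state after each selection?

Pass 1: Select minimum -8 at index 0, swap -> [-8, 30, 9, 15, 21]
Pass 2: Select minimum 9 at index 2, swap -> [-8, 9, 30, 15, 21]
Pass 3: Select minimum 15 at index 3, swap -> [-8, 9, 15, 30, 21]


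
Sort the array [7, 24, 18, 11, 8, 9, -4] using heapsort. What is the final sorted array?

Build heap: [24, 11, 18, 7, 8, 9, -4]
Extract 24: [18, 11, 9, 7, 8, -4, 24]
Extract 18: [11, 8, 9, 7, -4, 18, 24]
Extract 11: [9, 8, -4, 7, 11, 18, 24]
Extract 9: [8, 7, -4, 9, 11, 18, 24]
Extract 8: [7, -4, 8, 9, 11, 18, 24]
Extract 7: [-4, 7, 8, 9, 11, 18, 24]


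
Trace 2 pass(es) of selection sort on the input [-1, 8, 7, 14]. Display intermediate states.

Pass 1: Select minimum -1 at index 0, swap -> [-1, 8, 7, 14]
Pass 2: Select minimum 7 at index 2, swap -> [-1, 7, 8, 14]


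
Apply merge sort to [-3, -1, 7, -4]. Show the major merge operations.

Divide and conquer:
  Merge [-3] + [-1] -> [-3, -1]
  Merge [7] + [-4] -> [-4, 7]
  Merge [-3, -1] + [-4, 7] -> [-4, -3, -1, 7]


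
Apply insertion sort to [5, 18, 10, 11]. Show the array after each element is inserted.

First element 5 is already 'sorted'
Insert 18: shifted 0 elements -> [5, 18, 10, 11]
Insert 10: shifted 1 elements -> [5, 10, 18, 11]
Insert 11: shifted 1 elements -> [5, 10, 11, 18]


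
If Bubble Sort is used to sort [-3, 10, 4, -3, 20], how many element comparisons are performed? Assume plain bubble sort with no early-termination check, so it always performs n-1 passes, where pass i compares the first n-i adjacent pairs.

Pass 1: compare adjacent pairs (0,1)..(3,4) = 4 comparison(s), 2 swap(s) -> [-3, 4, -3, 10, 20]
Pass 2: compare adjacent pairs (0,1)..(2,3) = 3 comparison(s), 1 swap(s) -> [-3, -3, 4, 10, 20]
Pass 3: compare adjacent pairs (0,1)..(1,2) = 2 comparison(s), 0 swap(s) -> [-3, -3, 4, 10, 20]
Pass 4: compare adjacent pairs (0,1)..(0,1) = 1 comparison(s), 0 swap(s) -> [-3, -3, 4, 10, 20]
Total comparisons: 4 + 3 + 2 + 1 = 10


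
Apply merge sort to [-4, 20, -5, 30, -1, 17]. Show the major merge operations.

Divide and conquer:
  Merge [20] + [-5] -> [-5, 20]
  Merge [-4] + [-5, 20] -> [-5, -4, 20]
  Merge [-1] + [17] -> [-1, 17]
  Merge [30] + [-1, 17] -> [-1, 17, 30]
  Merge [-5, -4, 20] + [-1, 17, 30] -> [-5, -4, -1, 17, 20, 30]


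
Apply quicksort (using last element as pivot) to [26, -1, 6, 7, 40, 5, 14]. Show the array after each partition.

Partition 1: pivot=14 at index 4 -> [-1, 6, 7, 5, 14, 26, 40]
Partition 2: pivot=5 at index 1 -> [-1, 5, 7, 6, 14, 26, 40]
Partition 3: pivot=6 at index 2 -> [-1, 5, 6, 7, 14, 26, 40]
Partition 4: pivot=40 at index 6 -> [-1, 5, 6, 7, 14, 26, 40]


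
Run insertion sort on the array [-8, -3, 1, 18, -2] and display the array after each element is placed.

First element -8 is already 'sorted'
Insert -3: shifted 0 elements -> [-8, -3, 1, 18, -2]
Insert 1: shifted 0 elements -> [-8, -3, 1, 18, -2]
Insert 18: shifted 0 elements -> [-8, -3, 1, 18, -2]
Insert -2: shifted 2 elements -> [-8, -3, -2, 1, 18]


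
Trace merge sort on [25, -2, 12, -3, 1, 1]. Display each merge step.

Divide and conquer:
  Merge [-2] + [12] -> [-2, 12]
  Merge [25] + [-2, 12] -> [-2, 12, 25]
  Merge [1] + [1] -> [1, 1]
  Merge [-3] + [1, 1] -> [-3, 1, 1]
  Merge [-2, 12, 25] + [-3, 1, 1] -> [-3, -2, 1, 1, 12, 25]


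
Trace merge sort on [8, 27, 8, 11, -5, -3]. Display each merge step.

Divide and conquer:
  Merge [27] + [8] -> [8, 27]
  Merge [8] + [8, 27] -> [8, 8, 27]
  Merge [-5] + [-3] -> [-5, -3]
  Merge [11] + [-5, -3] -> [-5, -3, 11]
  Merge [8, 8, 27] + [-5, -3, 11] -> [-5, -3, 8, 8, 11, 27]


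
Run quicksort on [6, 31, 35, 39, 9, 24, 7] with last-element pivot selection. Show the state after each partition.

Partition 1: pivot=7 at index 1 -> [6, 7, 35, 39, 9, 24, 31]
Partition 2: pivot=31 at index 4 -> [6, 7, 9, 24, 31, 39, 35]
Partition 3: pivot=24 at index 3 -> [6, 7, 9, 24, 31, 39, 35]
Partition 4: pivot=35 at index 5 -> [6, 7, 9, 24, 31, 35, 39]


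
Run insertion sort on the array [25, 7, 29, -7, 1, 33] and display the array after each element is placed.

First element 25 is already 'sorted'
Insert 7: shifted 1 elements -> [7, 25, 29, -7, 1, 33]
Insert 29: shifted 0 elements -> [7, 25, 29, -7, 1, 33]
Insert -7: shifted 3 elements -> [-7, 7, 25, 29, 1, 33]
Insert 1: shifted 3 elements -> [-7, 1, 7, 25, 29, 33]
Insert 33: shifted 0 elements -> [-7, 1, 7, 25, 29, 33]


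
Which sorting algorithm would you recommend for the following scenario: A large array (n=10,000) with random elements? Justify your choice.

Best choice: Quicksort or Mergesort
Reason: Both have O(n log n) average case; quicksort has lower constant factors


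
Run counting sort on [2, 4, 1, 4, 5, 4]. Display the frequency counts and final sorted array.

Count array: [0, 1, 1, 0, 3, 1]
(count[i] = number of elements equal to i)
Cumulative count: [0, 1, 2, 2, 5, 6]
Sorted: [1, 2, 4, 4, 4, 5]


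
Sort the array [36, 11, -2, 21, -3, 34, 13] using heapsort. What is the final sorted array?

Build heap: [36, 21, 34, 11, -3, -2, 13]
Extract 36: [34, 21, 13, 11, -3, -2, 36]
Extract 34: [21, 11, 13, -2, -3, 34, 36]
Extract 21: [13, 11, -3, -2, 21, 34, 36]
Extract 13: [11, -2, -3, 13, 21, 34, 36]
Extract 11: [-2, -3, 11, 13, 21, 34, 36]
Extract -2: [-3, -2, 11, 13, 21, 34, 36]


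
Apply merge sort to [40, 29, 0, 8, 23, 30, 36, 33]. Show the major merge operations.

Divide and conquer:
  Merge [40] + [29] -> [29, 40]
  Merge [0] + [8] -> [0, 8]
  Merge [29, 40] + [0, 8] -> [0, 8, 29, 40]
  Merge [23] + [30] -> [23, 30]
  Merge [36] + [33] -> [33, 36]
  Merge [23, 30] + [33, 36] -> [23, 30, 33, 36]
  Merge [0, 8, 29, 40] + [23, 30, 33, 36] -> [0, 8, 23, 29, 30, 33, 36, 40]


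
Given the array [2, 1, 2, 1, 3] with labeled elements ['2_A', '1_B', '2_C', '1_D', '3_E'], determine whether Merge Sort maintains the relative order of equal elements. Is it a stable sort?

Trace Merge Sort on the labeled array (the key is the number; the letter only tracks identity):
  Merge [2_A] + [1_B] -> [1_B, 2_A]
  Merge [1_D] + [3_E] -> [1_D, 3_E]
  Merge [2_C] + [1_D, 3_E] -> [1_D, 2_C, 3_E]
  Merge [1_B, 2_A] + [1_D, 2_C, 3_E] -> [1_B, 1_D, 2_A, 2_C, 3_E]
Final order: [1_B, 1_D, 2_A, 2_C, 3_E]
Equal keys:
  value 1: originally 1_B, 1_D; after sorting 1_B, 1_D -> order preserved
  value 2: originally 2_A, 2_C; after sorting 2_A, 2_C -> order preserved
All equal keys kept their original relative order. Merge Sort is stable: when the heads of the two halves are equal the merge takes from the left half first.
Answer: Stable


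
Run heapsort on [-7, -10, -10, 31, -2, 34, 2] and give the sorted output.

Build heap: [34, 31, 2, -10, -2, -10, -7]
Extract 34: [31, -2, 2, -10, -7, -10, 34]
Extract 31: [2, -2, -10, -10, -7, 31, 34]
Extract 2: [-2, -7, -10, -10, 2, 31, 34]
Extract -2: [-7, -10, -10, -2, 2, 31, 34]
Extract -7: [-10, -10, -7, -2, 2, 31, 34]
Extract -10: [-10, -10, -7, -2, 2, 31, 34]


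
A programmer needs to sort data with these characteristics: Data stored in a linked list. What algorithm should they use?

Best choice: Merge sort
Reason: Merge sort doesn't require random access; can be done in O(1) extra space for linked lists


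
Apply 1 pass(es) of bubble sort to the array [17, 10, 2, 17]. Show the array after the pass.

After pass 1: [10, 2, 17, 17] (2 swaps)
Total swaps: 2


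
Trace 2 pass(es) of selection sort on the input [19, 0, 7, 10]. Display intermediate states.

Pass 1: Select minimum 0 at index 1, swap -> [0, 19, 7, 10]
Pass 2: Select minimum 7 at index 2, swap -> [0, 7, 19, 10]


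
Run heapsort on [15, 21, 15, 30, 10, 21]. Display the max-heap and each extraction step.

Build heap: [30, 21, 21, 15, 10, 15]
Extract 30: [21, 15, 21, 15, 10, 30]
Extract 21: [21, 15, 10, 15, 21, 30]
Extract 21: [15, 15, 10, 21, 21, 30]
Extract 15: [15, 10, 15, 21, 21, 30]
Extract 15: [10, 15, 15, 21, 21, 30]


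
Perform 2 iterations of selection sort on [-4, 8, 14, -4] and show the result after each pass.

Pass 1: Select minimum -4 at index 0, swap -> [-4, 8, 14, -4]
Pass 2: Select minimum -4 at index 3, swap -> [-4, -4, 14, 8]


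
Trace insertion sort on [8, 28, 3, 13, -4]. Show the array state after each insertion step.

First element 8 is already 'sorted'
Insert 28: shifted 0 elements -> [8, 28, 3, 13, -4]
Insert 3: shifted 2 elements -> [3, 8, 28, 13, -4]
Insert 13: shifted 1 elements -> [3, 8, 13, 28, -4]
Insert -4: shifted 4 elements -> [-4, 3, 8, 13, 28]


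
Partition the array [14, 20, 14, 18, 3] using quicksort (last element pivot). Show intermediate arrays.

Partition 1: pivot=3 at index 0 -> [3, 20, 14, 18, 14]
Partition 2: pivot=14 at index 2 -> [3, 14, 14, 18, 20]
Partition 3: pivot=20 at index 4 -> [3, 14, 14, 18, 20]


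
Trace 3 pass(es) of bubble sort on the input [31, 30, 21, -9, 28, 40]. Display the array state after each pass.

After pass 1: [30, 21, -9, 28, 31, 40] (4 swaps)
After pass 2: [21, -9, 28, 30, 31, 40] (3 swaps)
After pass 3: [-9, 21, 28, 30, 31, 40] (1 swaps)
Total swaps: 8


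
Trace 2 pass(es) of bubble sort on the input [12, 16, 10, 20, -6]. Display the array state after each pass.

After pass 1: [12, 10, 16, -6, 20] (2 swaps)
After pass 2: [10, 12, -6, 16, 20] (2 swaps)
Total swaps: 4


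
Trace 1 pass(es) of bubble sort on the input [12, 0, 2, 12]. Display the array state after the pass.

After pass 1: [0, 2, 12, 12] (2 swaps)
Total swaps: 2


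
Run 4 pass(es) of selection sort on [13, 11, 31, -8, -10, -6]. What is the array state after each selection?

Pass 1: Select minimum -10 at index 4, swap -> [-10, 11, 31, -8, 13, -6]
Pass 2: Select minimum -8 at index 3, swap -> [-10, -8, 31, 11, 13, -6]
Pass 3: Select minimum -6 at index 5, swap -> [-10, -8, -6, 11, 13, 31]
Pass 4: Select minimum 11 at index 3, swap -> [-10, -8, -6, 11, 13, 31]


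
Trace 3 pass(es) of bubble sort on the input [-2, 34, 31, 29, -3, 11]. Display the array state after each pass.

After pass 1: [-2, 31, 29, -3, 11, 34] (4 swaps)
After pass 2: [-2, 29, -3, 11, 31, 34] (3 swaps)
After pass 3: [-2, -3, 11, 29, 31, 34] (2 swaps)
Total swaps: 9


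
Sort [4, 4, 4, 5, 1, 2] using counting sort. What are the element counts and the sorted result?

Count array: [0, 1, 1, 0, 3, 1]
(count[i] = number of elements equal to i)
Cumulative count: [0, 1, 2, 2, 5, 6]
Sorted: [1, 2, 4, 4, 4, 5]


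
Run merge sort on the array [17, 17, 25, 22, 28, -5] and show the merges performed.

Divide and conquer:
  Merge [17] + [25] -> [17, 25]
  Merge [17] + [17, 25] -> [17, 17, 25]
  Merge [28] + [-5] -> [-5, 28]
  Merge [22] + [-5, 28] -> [-5, 22, 28]
  Merge [17, 17, 25] + [-5, 22, 28] -> [-5, 17, 17, 22, 25, 28]


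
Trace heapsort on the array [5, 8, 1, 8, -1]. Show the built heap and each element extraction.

Build heap: [8, 8, 1, 5, -1]
Extract 8: [8, 5, 1, -1, 8]
Extract 8: [5, -1, 1, 8, 8]
Extract 5: [1, -1, 5, 8, 8]
Extract 1: [-1, 1, 5, 8, 8]


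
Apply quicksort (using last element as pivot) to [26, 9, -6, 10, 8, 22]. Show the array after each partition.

Partition 1: pivot=22 at index 4 -> [9, -6, 10, 8, 22, 26]
Partition 2: pivot=8 at index 1 -> [-6, 8, 10, 9, 22, 26]
Partition 3: pivot=9 at index 2 -> [-6, 8, 9, 10, 22, 26]


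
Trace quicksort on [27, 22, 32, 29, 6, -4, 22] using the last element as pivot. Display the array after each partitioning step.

Partition 1: pivot=22 at index 3 -> [22, 6, -4, 22, 27, 32, 29]
Partition 2: pivot=-4 at index 0 -> [-4, 6, 22, 22, 27, 32, 29]
Partition 3: pivot=22 at index 2 -> [-4, 6, 22, 22, 27, 32, 29]
Partition 4: pivot=29 at index 5 -> [-4, 6, 22, 22, 27, 29, 32]


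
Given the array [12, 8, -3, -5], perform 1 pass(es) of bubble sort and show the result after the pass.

After pass 1: [8, -3, -5, 12] (3 swaps)
Total swaps: 3


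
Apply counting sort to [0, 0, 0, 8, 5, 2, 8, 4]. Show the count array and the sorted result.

Count array: [3, 0, 1, 0, 1, 1, 0, 0, 2]
(count[i] = number of elements equal to i)
Cumulative count: [3, 3, 4, 4, 5, 6, 6, 6, 8]
Sorted: [0, 0, 0, 2, 4, 5, 8, 8]


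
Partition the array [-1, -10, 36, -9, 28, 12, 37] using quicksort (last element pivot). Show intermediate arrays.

Partition 1: pivot=37 at index 6 -> [-1, -10, 36, -9, 28, 12, 37]
Partition 2: pivot=12 at index 3 -> [-1, -10, -9, 12, 28, 36, 37]
Partition 3: pivot=-9 at index 1 -> [-10, -9, -1, 12, 28, 36, 37]
Partition 4: pivot=36 at index 5 -> [-10, -9, -1, 12, 28, 36, 37]


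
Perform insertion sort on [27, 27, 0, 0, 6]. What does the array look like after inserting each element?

First element 27 is already 'sorted'
Insert 27: shifted 0 elements -> [27, 27, 0, 0, 6]
Insert 0: shifted 2 elements -> [0, 27, 27, 0, 6]
Insert 0: shifted 2 elements -> [0, 0, 27, 27, 6]
Insert 6: shifted 2 elements -> [0, 0, 6, 27, 27]


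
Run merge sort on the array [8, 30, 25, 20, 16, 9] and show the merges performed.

Divide and conquer:
  Merge [30] + [25] -> [25, 30]
  Merge [8] + [25, 30] -> [8, 25, 30]
  Merge [16] + [9] -> [9, 16]
  Merge [20] + [9, 16] -> [9, 16, 20]
  Merge [8, 25, 30] + [9, 16, 20] -> [8, 9, 16, 20, 25, 30]


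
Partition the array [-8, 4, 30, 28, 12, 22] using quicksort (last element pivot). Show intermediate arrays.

Partition 1: pivot=22 at index 3 -> [-8, 4, 12, 22, 30, 28]
Partition 2: pivot=12 at index 2 -> [-8, 4, 12, 22, 30, 28]
Partition 3: pivot=4 at index 1 -> [-8, 4, 12, 22, 30, 28]
Partition 4: pivot=28 at index 4 -> [-8, 4, 12, 22, 28, 30]


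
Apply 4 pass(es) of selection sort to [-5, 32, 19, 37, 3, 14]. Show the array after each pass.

Pass 1: Select minimum -5 at index 0, swap -> [-5, 32, 19, 37, 3, 14]
Pass 2: Select minimum 3 at index 4, swap -> [-5, 3, 19, 37, 32, 14]
Pass 3: Select minimum 14 at index 5, swap -> [-5, 3, 14, 37, 32, 19]
Pass 4: Select minimum 19 at index 5, swap -> [-5, 3, 14, 19, 32, 37]


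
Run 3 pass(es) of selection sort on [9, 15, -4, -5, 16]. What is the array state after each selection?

Pass 1: Select minimum -5 at index 3, swap -> [-5, 15, -4, 9, 16]
Pass 2: Select minimum -4 at index 2, swap -> [-5, -4, 15, 9, 16]
Pass 3: Select minimum 9 at index 3, swap -> [-5, -4, 9, 15, 16]


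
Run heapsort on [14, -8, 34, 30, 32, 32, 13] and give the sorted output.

Build heap: [34, 32, 32, 30, -8, 14, 13]
Extract 34: [32, 30, 32, 13, -8, 14, 34]
Extract 32: [32, 30, 14, 13, -8, 32, 34]
Extract 32: [30, 13, 14, -8, 32, 32, 34]
Extract 30: [14, 13, -8, 30, 32, 32, 34]
Extract 14: [13, -8, 14, 30, 32, 32, 34]
Extract 13: [-8, 13, 14, 30, 32, 32, 34]


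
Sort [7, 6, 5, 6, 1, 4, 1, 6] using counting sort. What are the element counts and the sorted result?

Count array: [0, 2, 0, 0, 1, 1, 3, 1]
(count[i] = number of elements equal to i)
Cumulative count: [0, 2, 2, 2, 3, 4, 7, 8]
Sorted: [1, 1, 4, 5, 6, 6, 6, 7]


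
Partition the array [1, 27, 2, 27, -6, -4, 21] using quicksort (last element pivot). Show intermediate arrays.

Partition 1: pivot=21 at index 4 -> [1, 2, -6, -4, 21, 27, 27]
Partition 2: pivot=-4 at index 1 -> [-6, -4, 1, 2, 21, 27, 27]
Partition 3: pivot=2 at index 3 -> [-6, -4, 1, 2, 21, 27, 27]
Partition 4: pivot=27 at index 6 -> [-6, -4, 1, 2, 21, 27, 27]


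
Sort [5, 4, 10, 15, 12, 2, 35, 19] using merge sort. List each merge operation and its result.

Divide and conquer:
  Merge [5] + [4] -> [4, 5]
  Merge [10] + [15] -> [10, 15]
  Merge [4, 5] + [10, 15] -> [4, 5, 10, 15]
  Merge [12] + [2] -> [2, 12]
  Merge [35] + [19] -> [19, 35]
  Merge [2, 12] + [19, 35] -> [2, 12, 19, 35]
  Merge [4, 5, 10, 15] + [2, 12, 19, 35] -> [2, 4, 5, 10, 12, 15, 19, 35]


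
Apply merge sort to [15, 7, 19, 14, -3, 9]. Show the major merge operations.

Divide and conquer:
  Merge [7] + [19] -> [7, 19]
  Merge [15] + [7, 19] -> [7, 15, 19]
  Merge [-3] + [9] -> [-3, 9]
  Merge [14] + [-3, 9] -> [-3, 9, 14]
  Merge [7, 15, 19] + [-3, 9, 14] -> [-3, 7, 9, 14, 15, 19]


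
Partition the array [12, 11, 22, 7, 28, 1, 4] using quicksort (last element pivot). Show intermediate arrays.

Partition 1: pivot=4 at index 1 -> [1, 4, 22, 7, 28, 12, 11]
Partition 2: pivot=11 at index 3 -> [1, 4, 7, 11, 28, 12, 22]
Partition 3: pivot=22 at index 5 -> [1, 4, 7, 11, 12, 22, 28]


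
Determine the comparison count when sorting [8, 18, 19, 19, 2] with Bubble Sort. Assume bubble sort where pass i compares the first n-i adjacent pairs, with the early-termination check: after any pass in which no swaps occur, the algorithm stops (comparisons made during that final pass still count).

Pass 1: compare adjacent pairs (0,1)..(3,4) = 4 comparison(s), 1 swap(s) -> [8, 18, 19, 2, 19]
Pass 2: compare adjacent pairs (0,1)..(2,3) = 3 comparison(s), 1 swap(s) -> [8, 18, 2, 19, 19]
Pass 3: compare adjacent pairs (0,1)..(1,2) = 2 comparison(s), 1 swap(s) -> [8, 2, 18, 19, 19]
Pass 4: compare adjacent pairs (0,1)..(0,1) = 1 comparison(s), 1 swap(s) -> [2, 8, 18, 19, 19]
Every pass made at least one swap, so all n-1 passes run.
Total comparisons: 4 + 3 + 2 + 1 = 10


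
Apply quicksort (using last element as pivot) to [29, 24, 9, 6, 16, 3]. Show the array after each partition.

Partition 1: pivot=3 at index 0 -> [3, 24, 9, 6, 16, 29]
Partition 2: pivot=29 at index 5 -> [3, 24, 9, 6, 16, 29]
Partition 3: pivot=16 at index 3 -> [3, 9, 6, 16, 24, 29]
Partition 4: pivot=6 at index 1 -> [3, 6, 9, 16, 24, 29]


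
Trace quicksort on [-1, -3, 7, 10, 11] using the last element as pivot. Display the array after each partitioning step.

Partition 1: pivot=11 at index 4 -> [-1, -3, 7, 10, 11]
Partition 2: pivot=10 at index 3 -> [-1, -3, 7, 10, 11]
Partition 3: pivot=7 at index 2 -> [-1, -3, 7, 10, 11]
Partition 4: pivot=-3 at index 0 -> [-3, -1, 7, 10, 11]


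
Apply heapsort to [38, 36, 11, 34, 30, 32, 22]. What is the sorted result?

Build heap: [38, 36, 32, 34, 30, 11, 22]
Extract 38: [36, 34, 32, 22, 30, 11, 38]
Extract 36: [34, 30, 32, 22, 11, 36, 38]
Extract 34: [32, 30, 11, 22, 34, 36, 38]
Extract 32: [30, 22, 11, 32, 34, 36, 38]
Extract 30: [22, 11, 30, 32, 34, 36, 38]
Extract 22: [11, 22, 30, 32, 34, 36, 38]


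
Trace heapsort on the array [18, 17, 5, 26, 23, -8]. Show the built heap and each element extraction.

Build heap: [26, 23, 5, 17, 18, -8]
Extract 26: [23, 18, 5, 17, -8, 26]
Extract 23: [18, 17, 5, -8, 23, 26]
Extract 18: [17, -8, 5, 18, 23, 26]
Extract 17: [5, -8, 17, 18, 23, 26]
Extract 5: [-8, 5, 17, 18, 23, 26]


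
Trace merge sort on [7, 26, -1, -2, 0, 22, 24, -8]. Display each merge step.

Divide and conquer:
  Merge [7] + [26] -> [7, 26]
  Merge [-1] + [-2] -> [-2, -1]
  Merge [7, 26] + [-2, -1] -> [-2, -1, 7, 26]
  Merge [0] + [22] -> [0, 22]
  Merge [24] + [-8] -> [-8, 24]
  Merge [0, 22] + [-8, 24] -> [-8, 0, 22, 24]
  Merge [-2, -1, 7, 26] + [-8, 0, 22, 24] -> [-8, -2, -1, 0, 7, 22, 24, 26]


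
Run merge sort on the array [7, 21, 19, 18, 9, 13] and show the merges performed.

Divide and conquer:
  Merge [21] + [19] -> [19, 21]
  Merge [7] + [19, 21] -> [7, 19, 21]
  Merge [9] + [13] -> [9, 13]
  Merge [18] + [9, 13] -> [9, 13, 18]
  Merge [7, 19, 21] + [9, 13, 18] -> [7, 9, 13, 18, 19, 21]


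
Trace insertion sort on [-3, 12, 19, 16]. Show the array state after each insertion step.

First element -3 is already 'sorted'
Insert 12: shifted 0 elements -> [-3, 12, 19, 16]
Insert 19: shifted 0 elements -> [-3, 12, 19, 16]
Insert 16: shifted 1 elements -> [-3, 12, 16, 19]


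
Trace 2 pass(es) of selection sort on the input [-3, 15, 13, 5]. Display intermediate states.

Pass 1: Select minimum -3 at index 0, swap -> [-3, 15, 13, 5]
Pass 2: Select minimum 5 at index 3, swap -> [-3, 5, 13, 15]


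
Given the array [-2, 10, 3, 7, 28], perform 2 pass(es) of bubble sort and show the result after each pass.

After pass 1: [-2, 3, 7, 10, 28] (2 swaps)
After pass 2: [-2, 3, 7, 10, 28] (0 swaps)
Total swaps: 2


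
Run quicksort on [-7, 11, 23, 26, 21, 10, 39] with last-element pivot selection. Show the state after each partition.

Partition 1: pivot=39 at index 6 -> [-7, 11, 23, 26, 21, 10, 39]
Partition 2: pivot=10 at index 1 -> [-7, 10, 23, 26, 21, 11, 39]
Partition 3: pivot=11 at index 2 -> [-7, 10, 11, 26, 21, 23, 39]
Partition 4: pivot=23 at index 4 -> [-7, 10, 11, 21, 23, 26, 39]
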